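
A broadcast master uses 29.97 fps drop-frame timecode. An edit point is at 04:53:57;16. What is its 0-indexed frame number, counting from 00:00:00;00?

Complete 10-minute blocks: 29, each 17982 frames → 521478.
Remaining 3 whole minutes in the current block: 1800 + 2 × 1798 = 5396 frames.
Within the current minute: 57 × 30 + 16 − 2 = 1724 (labels ;00/;01 skipped at this minute). Total = 521478 + 5396 + 1724 = 528598.

528598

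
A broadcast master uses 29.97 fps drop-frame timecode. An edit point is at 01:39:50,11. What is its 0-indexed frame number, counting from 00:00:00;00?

Complete 10-minute blocks: 9, each 17982 frames → 161838.
Remaining 9 whole minutes in the current block: 1800 + 8 × 1798 = 16184 frames.
Within the current minute: 50 × 30 + 11 − 2 = 1509 (labels ;00/;01 skipped at this minute). Total = 161838 + 16184 + 1509 = 179531.

179531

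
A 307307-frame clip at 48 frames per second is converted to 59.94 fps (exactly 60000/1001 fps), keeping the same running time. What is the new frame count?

383750 frames

Target frames = source frames × (target rate / source rate) = 307307 × (60000/1001)/(48) = 307307 × 1250/1001 = 383750.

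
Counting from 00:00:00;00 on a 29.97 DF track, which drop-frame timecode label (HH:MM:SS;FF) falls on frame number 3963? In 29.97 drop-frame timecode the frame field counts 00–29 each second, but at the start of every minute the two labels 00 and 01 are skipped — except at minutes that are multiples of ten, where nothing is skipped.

00:02:12;07

Each 10-minute DF block holds 10 × 60 × 30 − 9 × 2 = 17982 frames. 3963 ÷ 17982 → 0 full blocks, remainder 3963.
Within the partial block the first minute is 1800 frames and each further minute 1798, so 2 further minute boundaries passed. Total skipped labels = 18 × 0 + 2 × 2 = 4.
Non-drop label index = 3963 + 4 = 3967; at 30 labels/s that is 00:02:12:07, i.e. DF 00:02:12;07.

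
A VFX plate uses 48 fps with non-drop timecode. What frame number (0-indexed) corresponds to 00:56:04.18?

Total seconds to the label: (0 × 3600 + 56 × 60 + 4) = 3364.
Frame index = 3364 × 48 + 18 = 161490.

161490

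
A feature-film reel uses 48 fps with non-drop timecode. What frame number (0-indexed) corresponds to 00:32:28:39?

93543

Total seconds to the label: (0 × 3600 + 32 × 60 + 28) = 1948.
Frame index = 1948 × 48 + 39 = 93543.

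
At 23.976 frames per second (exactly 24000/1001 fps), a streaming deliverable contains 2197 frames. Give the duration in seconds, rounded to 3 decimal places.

Running time = 2197 × 1001/24000 = 2199197/24000 s ≈ 91.633 s.

91.633 seconds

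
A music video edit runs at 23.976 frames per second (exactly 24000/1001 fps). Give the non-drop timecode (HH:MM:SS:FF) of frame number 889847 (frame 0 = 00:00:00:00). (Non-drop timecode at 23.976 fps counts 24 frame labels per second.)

889847 ÷ 24 = 37076 full seconds, remainder 23 frames.
37076 s = 10 h 17 min 56 s.
Timecode: 10:17:56:23.

10:17:56:23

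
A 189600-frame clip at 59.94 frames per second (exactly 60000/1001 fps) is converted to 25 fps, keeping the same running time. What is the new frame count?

79079 frames

Target frames = source frames × (target rate / source rate) = 189600 × (25)/(60000/1001) = 189600 × 1001/2400 = 79079.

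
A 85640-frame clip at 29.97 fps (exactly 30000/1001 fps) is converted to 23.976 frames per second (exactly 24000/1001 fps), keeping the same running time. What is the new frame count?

Target frames = source frames × (target rate / source rate) = 85640 × (24000/1001)/(30000/1001) = 85640 × 4/5 = 68512.

68512 frames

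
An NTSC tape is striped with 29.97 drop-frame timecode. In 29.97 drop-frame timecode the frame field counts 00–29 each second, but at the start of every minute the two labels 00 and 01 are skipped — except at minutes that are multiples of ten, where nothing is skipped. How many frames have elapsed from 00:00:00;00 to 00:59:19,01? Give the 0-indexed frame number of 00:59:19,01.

Complete 10-minute blocks: 5, each 17982 frames → 89910.
Remaining 9 whole minutes in the current block: 1800 + 8 × 1798 = 16184 frames.
Within the current minute: 19 × 30 + 1 − 2 = 569 (labels ;00/;01 skipped at this minute). Total = 89910 + 16184 + 569 = 106663.

106663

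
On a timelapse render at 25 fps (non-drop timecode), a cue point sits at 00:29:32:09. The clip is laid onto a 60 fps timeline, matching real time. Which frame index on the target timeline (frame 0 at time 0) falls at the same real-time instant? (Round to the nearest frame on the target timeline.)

frame 106342

Source frame index: (0×3600 + 29×60 + 32) × 25 + 9 = 44309.
Real time: 44309 / (25) = 44309/25 s.
Target frame: (44309/25) × (60) = 531708/5 ≈ 106341.600 → 106342.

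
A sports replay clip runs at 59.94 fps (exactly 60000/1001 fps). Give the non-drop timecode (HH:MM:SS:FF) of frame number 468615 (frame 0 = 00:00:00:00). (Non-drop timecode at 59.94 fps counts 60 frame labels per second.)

468615 ÷ 60 = 7810 full seconds, remainder 15 frames.
7810 s = 2 h 10 min 10 s.
Timecode: 02:10:10:15.

02:10:10:15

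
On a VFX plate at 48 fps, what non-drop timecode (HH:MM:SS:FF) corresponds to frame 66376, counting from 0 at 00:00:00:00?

66376 ÷ 48 = 1382 full seconds, remainder 40 frames.
1382 s = 0 h 23 min 2 s.
Timecode: 00:23:02:40.

00:23:02:40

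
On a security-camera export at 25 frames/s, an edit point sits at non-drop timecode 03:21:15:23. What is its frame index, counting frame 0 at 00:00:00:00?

301898

Total seconds to the label: (3 × 3600 + 21 × 60 + 15) = 12075.
Frame index = 12075 × 25 + 23 = 301898.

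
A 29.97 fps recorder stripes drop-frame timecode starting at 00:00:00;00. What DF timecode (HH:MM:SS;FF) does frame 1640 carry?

Each 10-minute DF block holds 10 × 60 × 30 − 9 × 2 = 17982 frames. 1640 ÷ 17982 → 0 full blocks, remainder 1640.
Within the partial block the first minute is 1800 frames and each further minute 1798, so 0 further minute boundaries passed. Total skipped labels = 18 × 0 + 2 × 0 = 0.
Non-drop label index = 1640 + 0 = 1640; at 30 labels/s that is 00:00:54:20, i.e. DF 00:00:54;20.

00:00:54;20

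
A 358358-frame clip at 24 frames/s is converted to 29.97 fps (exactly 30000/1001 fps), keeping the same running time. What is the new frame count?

447500 frames

Target frames = source frames × (target rate / source rate) = 358358 × (30000/1001)/(24) = 358358 × 1250/1001 = 447500.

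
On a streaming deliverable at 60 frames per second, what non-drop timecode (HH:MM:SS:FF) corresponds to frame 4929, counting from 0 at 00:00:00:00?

00:01:22:09

4929 ÷ 60 = 82 full seconds, remainder 9 frames.
82 s = 0 h 1 min 22 s.
Timecode: 00:01:22:09.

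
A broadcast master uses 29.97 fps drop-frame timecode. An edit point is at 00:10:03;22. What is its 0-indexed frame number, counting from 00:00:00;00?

18094

As if non-drop at 30 labels/s: (0 × 3600 + 10 × 60 + 3) × 30 + 22 = 18112.
Minute boundaries passed: 10; those not divisible by 10: 10 − 1 = 9; dropped labels = 2 × 9 = 18.
Actual frame index = 18112 − 18 = 18094.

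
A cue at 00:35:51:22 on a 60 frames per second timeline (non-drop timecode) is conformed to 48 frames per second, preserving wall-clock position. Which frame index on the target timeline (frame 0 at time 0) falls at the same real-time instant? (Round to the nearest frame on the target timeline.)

Source frame index: (0×3600 + 35×60 + 51) × 60 + 22 = 129082.
Real time: 129082 / (60) = 64541/30 s.
Target frame: (64541/30) × (48) = 516328/5 ≈ 103265.600 → 103266.

frame 103266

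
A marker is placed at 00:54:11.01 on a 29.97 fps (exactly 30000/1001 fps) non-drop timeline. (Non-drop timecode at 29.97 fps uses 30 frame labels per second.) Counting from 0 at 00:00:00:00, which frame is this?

Total seconds to the label: (0 × 3600 + 54 × 60 + 11) = 3251.
Frame index = 3251 × 30 + 1 = 97531.

97531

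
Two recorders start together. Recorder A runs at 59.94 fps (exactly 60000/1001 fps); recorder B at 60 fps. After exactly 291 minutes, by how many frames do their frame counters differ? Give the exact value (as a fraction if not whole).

1047600/1001 frames

291 min = 17460 s.
A emits 60000/1001 × 17460 = 1047600000/1001 frames; B emits 60 × 17460 = 1047600.
Difference = 1047600/1001 frames (≈ 1046.5534); B is ahead of A.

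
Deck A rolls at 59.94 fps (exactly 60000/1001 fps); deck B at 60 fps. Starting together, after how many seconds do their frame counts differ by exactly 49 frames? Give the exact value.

49049/60 seconds

The gap grows by |60 − 60000/1001| = 60/1001 frames per second.
Time for a 49-frame gap: 49 ÷ (60/1001) = 49049/60 s.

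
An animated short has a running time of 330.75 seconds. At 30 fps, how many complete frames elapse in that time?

Frames = 330.75 × 30 = 19845/2 ≈ 9922.5000.
Complete frames: 9922.

9922 frames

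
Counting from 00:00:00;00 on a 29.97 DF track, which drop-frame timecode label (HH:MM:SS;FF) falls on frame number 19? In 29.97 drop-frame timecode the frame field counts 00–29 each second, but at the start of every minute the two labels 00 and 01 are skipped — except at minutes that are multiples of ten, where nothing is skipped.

Ten DF minutes hold 17982 frames, so frame 19 lies in block 0 (frames 0–17981) with 19 frames into that block.
The block's first minute is 1800 frames and the rest 1798 each; 19 frames reaches minute 0, so 0 × 18 + 0 × 2 = 0 labels have been skipped so far.
Adding those back, label number 19 + 0 = 19 at 30 labels/s is 0 s + 19 f = 0 h 0 min 0 s frame 19, i.e. 00:00:00;19.

00:00:00;19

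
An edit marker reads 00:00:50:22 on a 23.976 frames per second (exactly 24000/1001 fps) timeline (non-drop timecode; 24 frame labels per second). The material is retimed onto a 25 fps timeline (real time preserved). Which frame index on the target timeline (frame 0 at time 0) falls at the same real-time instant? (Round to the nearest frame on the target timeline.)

frame 1274

Source frame index: (0×3600 + 0×60 + 50) × 24 + 22 = 1222.
Real time: 1222 / (24000/1001) = 611611/12000 s.
Target frame: (611611/12000) × (25) = 611611/480 ≈ 1274.190 → 1274.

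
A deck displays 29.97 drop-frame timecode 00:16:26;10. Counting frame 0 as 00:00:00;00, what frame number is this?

29560

As if non-drop at 30 labels/s: (0 × 3600 + 16 × 60 + 26) × 30 + 10 = 29590.
Minute boundaries passed: 16; those not divisible by 10: 16 − 1 = 15; dropped labels = 2 × 15 = 30.
Actual frame index = 29590 − 30 = 29560.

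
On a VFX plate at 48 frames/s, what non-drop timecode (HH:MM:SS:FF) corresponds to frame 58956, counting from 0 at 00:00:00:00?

58956 ÷ 48 = 1228 full seconds, remainder 12 frames.
1228 s = 0 h 20 min 28 s.
Timecode: 00:20:28:12.

00:20:28:12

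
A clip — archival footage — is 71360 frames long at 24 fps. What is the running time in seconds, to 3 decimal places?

Running time = 71360 × 1/24 = 8920/3 s ≈ 2973.333 s.

2973.333 seconds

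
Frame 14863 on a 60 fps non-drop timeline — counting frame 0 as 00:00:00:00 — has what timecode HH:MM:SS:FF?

14863 ÷ 60 = 247 full seconds, remainder 43 frames.
247 s = 0 h 4 min 7 s.
Timecode: 00:04:07:43.

00:04:07:43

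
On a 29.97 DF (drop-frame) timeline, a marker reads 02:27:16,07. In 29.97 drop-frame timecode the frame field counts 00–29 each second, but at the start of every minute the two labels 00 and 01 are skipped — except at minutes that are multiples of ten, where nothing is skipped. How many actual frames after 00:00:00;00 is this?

264821

As if non-drop at 30 labels/s: (2 × 3600 + 27 × 60 + 16) × 30 + 7 = 265087.
Minute boundaries passed: 147; those not divisible by 10: 147 − 14 = 133; dropped labels = 2 × 133 = 266.
Actual frame index = 265087 − 266 = 264821.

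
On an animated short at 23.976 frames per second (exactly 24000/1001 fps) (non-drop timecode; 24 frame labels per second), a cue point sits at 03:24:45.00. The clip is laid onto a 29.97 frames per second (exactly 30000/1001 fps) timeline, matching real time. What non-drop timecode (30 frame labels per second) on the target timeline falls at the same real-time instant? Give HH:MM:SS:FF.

Source frame index: (3×3600 + 24×60 + 45) × 24 + 0 = 294840.
Real time: 294840 / (24000/1001) = 2459457/200 s.
Target frame: (2459457/200) × (30000/1001) = 368550.
At 30 labels/s: frame 368550 → 03:24:45:00.

03:24:45:00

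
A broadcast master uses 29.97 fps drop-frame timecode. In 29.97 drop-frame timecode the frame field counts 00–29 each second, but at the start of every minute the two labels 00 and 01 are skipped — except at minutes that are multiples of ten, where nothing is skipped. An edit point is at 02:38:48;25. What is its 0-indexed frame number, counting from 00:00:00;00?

285579

Complete 10-minute blocks: 15, each 17982 frames → 269730.
Remaining 8 whole minutes in the current block: 1800 + 7 × 1798 = 14386 frames.
Within the current minute: 48 × 30 + 25 − 2 = 1463 (labels ;00/;01 skipped at this minute). Total = 269730 + 14386 + 1463 = 285579.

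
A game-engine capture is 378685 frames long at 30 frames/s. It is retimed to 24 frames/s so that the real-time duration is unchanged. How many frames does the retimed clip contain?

Target frames = source frames × (target rate / source rate) = 378685 × (24)/(30) = 378685 × 4/5 = 302948.

302948 frames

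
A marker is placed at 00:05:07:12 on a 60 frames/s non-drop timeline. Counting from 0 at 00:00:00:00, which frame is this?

frame 18432

Total seconds to the label: (0 × 3600 + 5 × 60 + 7) = 307.
Frame index = 307 × 60 + 12 = 18432.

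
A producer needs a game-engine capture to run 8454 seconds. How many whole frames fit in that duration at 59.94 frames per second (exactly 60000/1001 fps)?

Frames = 8454 × 60000/1001 = 507240000/1001 ≈ 506733.2667.
Complete frames: 506733.

506733 frames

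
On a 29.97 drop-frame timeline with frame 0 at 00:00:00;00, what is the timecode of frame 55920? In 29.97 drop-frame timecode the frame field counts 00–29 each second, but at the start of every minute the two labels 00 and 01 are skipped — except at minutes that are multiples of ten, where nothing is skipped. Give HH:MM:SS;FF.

Each 10-minute DF block holds 10 × 60 × 30 − 9 × 2 = 17982 frames. 55920 ÷ 17982 → 3 full blocks, remainder 1974.
Within the partial block the first minute is 1800 frames and each further minute 1798, so 1 further minute boundary passed. Total skipped labels = 18 × 3 + 2 × 1 = 56.
Non-drop label index = 55920 + 56 = 55976; at 30 labels/s that is 00:31:05:26, i.e. DF 00:31:05;26.

00:31:05;26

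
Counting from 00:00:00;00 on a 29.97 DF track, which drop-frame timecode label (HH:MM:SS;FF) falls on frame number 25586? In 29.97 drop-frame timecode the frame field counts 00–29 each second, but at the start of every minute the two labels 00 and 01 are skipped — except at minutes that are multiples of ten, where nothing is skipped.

Ten DF minutes hold 17982 frames, so frame 25586 lies in block 1 (frames 17982–35963) with 7604 frames into that block.
The block's first minute is 1800 frames and the rest 1798 each; 7604 frames reaches minute 4, so 1 × 18 + 4 × 2 = 26 labels have been skipped so far.
Adding those back, label number 25586 + 26 = 25612 at 30 labels/s is 853 s + 22 f = 0 h 14 min 13 s frame 22, i.e. 00:14:13;22.

00:14:13;22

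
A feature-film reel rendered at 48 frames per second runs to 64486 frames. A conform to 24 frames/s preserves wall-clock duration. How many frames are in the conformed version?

32243 frames

Frames at target rate = 64486 × (24) / (48) = 32243.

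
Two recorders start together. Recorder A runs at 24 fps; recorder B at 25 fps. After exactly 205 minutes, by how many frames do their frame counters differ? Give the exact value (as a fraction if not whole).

12300 frames

205 min = 12300 s.
A emits 24 × 12300 = 295200 frames; B emits 25 × 12300 = 307500.
Difference = 12300 frames; B is ahead of A.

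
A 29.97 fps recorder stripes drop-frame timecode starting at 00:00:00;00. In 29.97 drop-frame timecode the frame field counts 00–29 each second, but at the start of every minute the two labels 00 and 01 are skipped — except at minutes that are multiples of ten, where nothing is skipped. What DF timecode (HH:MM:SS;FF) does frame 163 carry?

Ten DF minutes hold 17982 frames, so frame 163 lies in block 0 (frames 0–17981) with 163 frames into that block.
The block's first minute is 1800 frames and the rest 1798 each; 163 frames reaches minute 0, so 0 × 18 + 0 × 2 = 0 labels have been skipped so far.
Adding those back, label number 163 + 0 = 163 at 30 labels/s is 5 s + 13 f = 0 h 0 min 5 s frame 13, i.e. 00:00:05;13.

00:00:05;13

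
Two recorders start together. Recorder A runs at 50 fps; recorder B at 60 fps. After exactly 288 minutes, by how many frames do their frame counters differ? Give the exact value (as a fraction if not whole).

288 min = 17280 s.
A emits 50 × 17280 = 864000 frames; B emits 60 × 17280 = 1036800.
Difference = 172800 frames; B is ahead of A.

172800 frames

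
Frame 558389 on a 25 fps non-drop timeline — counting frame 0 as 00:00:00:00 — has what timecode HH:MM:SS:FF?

06:12:15:14

558389 ÷ 25 = 22335 full seconds, remainder 14 frames.
22335 s = 6 h 12 min 15 s.
Timecode: 06:12:15:14.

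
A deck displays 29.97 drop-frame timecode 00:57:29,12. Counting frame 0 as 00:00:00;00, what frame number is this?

Complete 10-minute blocks: 5, each 17982 frames → 89910.
Remaining 7 whole minutes in the current block: 1800 + 6 × 1798 = 12588 frames.
Within the current minute: 29 × 30 + 12 − 2 = 880 (labels ;00/;01 skipped at this minute). Total = 89910 + 12588 + 880 = 103378.

103378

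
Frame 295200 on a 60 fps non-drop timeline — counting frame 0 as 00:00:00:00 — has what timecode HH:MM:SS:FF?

01:22:00:00

295200 ÷ 60 = 4920 full seconds, remainder 0 frames.
4920 s = 1 h 22 min 0 s.
Timecode: 01:22:00:00.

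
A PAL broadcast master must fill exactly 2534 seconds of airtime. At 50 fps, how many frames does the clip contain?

Frames = 2534 × 50 = 126700.

126700 frames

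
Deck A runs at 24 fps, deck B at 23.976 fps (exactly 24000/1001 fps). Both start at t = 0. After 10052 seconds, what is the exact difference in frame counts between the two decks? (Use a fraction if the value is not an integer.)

34464/143 frames

A emits 24 × 10052 = 241248 frames; B emits 24000/1001 × 10052 = 34464000/143.
Difference = 34464/143 frames (≈ 241.0070); B is behind A.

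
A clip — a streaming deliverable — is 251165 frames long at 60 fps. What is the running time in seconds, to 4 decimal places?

Running time = 251165 × 1/60 = 50233/12 s ≈ 4186.0833 s.

4186.0833 seconds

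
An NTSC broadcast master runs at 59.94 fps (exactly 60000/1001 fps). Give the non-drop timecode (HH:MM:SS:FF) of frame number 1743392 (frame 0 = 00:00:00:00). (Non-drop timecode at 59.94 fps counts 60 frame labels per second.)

08:04:16:32

1743392 ÷ 60 = 29056 full seconds, remainder 32 frames.
29056 s = 8 h 4 min 16 s.
Timecode: 08:04:16:32.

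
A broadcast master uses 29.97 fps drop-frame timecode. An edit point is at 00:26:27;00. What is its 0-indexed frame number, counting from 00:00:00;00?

47562

Complete 10-minute blocks: 2, each 17982 frames → 35964.
Remaining 6 whole minutes in the current block: 1800 + 5 × 1798 = 10790 frames.
Within the current minute: 27 × 30 + 0 − 2 = 808 (labels ;00/;01 skipped at this minute). Total = 35964 + 10790 + 808 = 47562.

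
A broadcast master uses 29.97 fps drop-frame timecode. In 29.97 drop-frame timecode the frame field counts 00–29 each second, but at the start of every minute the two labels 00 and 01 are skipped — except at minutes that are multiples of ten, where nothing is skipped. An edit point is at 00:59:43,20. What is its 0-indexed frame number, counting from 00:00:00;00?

107402

As if non-drop at 30 labels/s: (0 × 3600 + 59 × 60 + 43) × 30 + 20 = 107510.
Minute boundaries passed: 59; those not divisible by 10: 59 − 5 = 54; dropped labels = 2 × 54 = 108.
Actual frame index = 107510 − 108 = 107402.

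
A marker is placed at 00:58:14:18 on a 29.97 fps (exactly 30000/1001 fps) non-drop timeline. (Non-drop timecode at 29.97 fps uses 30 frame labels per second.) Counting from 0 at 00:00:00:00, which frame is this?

Total seconds to the label: (0 × 3600 + 58 × 60 + 14) = 3494.
Frame index = 3494 × 30 + 18 = 104838.

frame 104838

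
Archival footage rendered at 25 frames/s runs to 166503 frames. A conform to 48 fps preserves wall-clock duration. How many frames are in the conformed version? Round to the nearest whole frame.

Frames at target rate = 166503 × (48) / (25) = 7992144/25 ≈ 319685.760.
Nearest whole frame: 319686.

319686 frames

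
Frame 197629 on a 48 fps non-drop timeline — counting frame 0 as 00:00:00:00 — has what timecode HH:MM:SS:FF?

01:08:37:13

197629 ÷ 48 = 4117 full seconds, remainder 13 frames.
4117 s = 1 h 8 min 37 s.
Timecode: 01:08:37:13.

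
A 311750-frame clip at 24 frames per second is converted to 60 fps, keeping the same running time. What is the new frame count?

Target frames = source frames × (target rate / source rate) = 311750 × (60)/(24) = 311750 × 5/2 = 779375.

779375 frames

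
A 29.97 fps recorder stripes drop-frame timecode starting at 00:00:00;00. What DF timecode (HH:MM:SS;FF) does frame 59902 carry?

00:33:18;22

Ten DF minutes hold 17982 frames, so frame 59902 lies in block 3 (frames 53946–71927) with 5956 frames into that block.
The block's first minute is 1800 frames and the rest 1798 each; 5956 frames reaches minute 3, so 3 × 18 + 3 × 2 = 60 labels have been skipped so far.
Adding those back, label number 59902 + 60 = 59962 at 30 labels/s is 1998 s + 22 f = 0 h 33 min 18 s frame 22, i.e. 00:33:18;22.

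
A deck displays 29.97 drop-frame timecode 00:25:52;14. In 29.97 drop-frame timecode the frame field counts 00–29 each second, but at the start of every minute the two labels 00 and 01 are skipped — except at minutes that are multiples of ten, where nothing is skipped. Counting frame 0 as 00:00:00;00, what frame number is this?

Complete 10-minute blocks: 2, each 17982 frames → 35964.
Remaining 5 whole minutes in the current block: 1800 + 4 × 1798 = 8992 frames.
Within the current minute: 52 × 30 + 14 − 2 = 1572 (labels ;00/;01 skipped at this minute). Total = 35964 + 8992 + 1572 = 46528.

46528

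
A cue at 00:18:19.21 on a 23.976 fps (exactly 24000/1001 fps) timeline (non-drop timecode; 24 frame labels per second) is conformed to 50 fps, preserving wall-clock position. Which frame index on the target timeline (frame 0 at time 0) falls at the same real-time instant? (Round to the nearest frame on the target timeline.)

Source frame index: (0×3600 + 18×60 + 19) × 24 + 21 = 26397.
Real time: 26397 / (24000/1001) = 8807799/8000 s.
Target frame: (8807799/8000) × (50) = 8807799/160 ≈ 55048.744 → 55049.

frame 55049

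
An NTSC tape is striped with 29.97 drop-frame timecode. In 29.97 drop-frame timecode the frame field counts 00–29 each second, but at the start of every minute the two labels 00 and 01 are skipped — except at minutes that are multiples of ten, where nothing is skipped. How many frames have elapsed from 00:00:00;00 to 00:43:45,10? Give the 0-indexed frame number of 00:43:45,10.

78682

Complete 10-minute blocks: 4, each 17982 frames → 71928.
Remaining 3 whole minutes in the current block: 1800 + 2 × 1798 = 5396 frames.
Within the current minute: 45 × 30 + 10 − 2 = 1358 (labels ;00/;01 skipped at this minute). Total = 71928 + 5396 + 1358 = 78682.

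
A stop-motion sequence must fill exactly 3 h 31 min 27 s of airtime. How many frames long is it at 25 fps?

317175 frames

3 h 31 min 27 s = 12687 s.
Frames = 12687 × 25 = 317175.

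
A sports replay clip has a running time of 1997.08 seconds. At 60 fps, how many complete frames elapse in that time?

119824 frames

Frames = 1997.08 × 60 = 599124/5 ≈ 119824.8000.
Complete frames: 119824.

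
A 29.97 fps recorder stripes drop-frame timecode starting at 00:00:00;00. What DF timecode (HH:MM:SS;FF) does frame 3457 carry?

00:01:55;09

Each 10-minute DF block holds 10 × 60 × 30 − 9 × 2 = 17982 frames. 3457 ÷ 17982 → 0 full blocks, remainder 3457.
Within the partial block the first minute is 1800 frames and each further minute 1798, so 1 further minute boundary passed. Total skipped labels = 18 × 0 + 2 × 1 = 2.
Non-drop label index = 3457 + 2 = 3459; at 30 labels/s that is 00:01:55:09, i.e. DF 00:01:55;09.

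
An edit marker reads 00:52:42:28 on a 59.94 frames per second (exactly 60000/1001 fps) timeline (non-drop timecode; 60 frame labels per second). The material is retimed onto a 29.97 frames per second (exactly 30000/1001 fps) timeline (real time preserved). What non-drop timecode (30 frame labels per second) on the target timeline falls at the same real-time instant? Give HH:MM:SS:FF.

00:52:42:14

Source frame index: (0×3600 + 52×60 + 42) × 60 + 28 = 189748.
Real time: 189748 / (60000/1001) = 47484437/15000 s.
Target frame: (47484437/15000) × (30000/1001) = 94874.
At 30 labels/s: frame 94874 → 00:52:42:14.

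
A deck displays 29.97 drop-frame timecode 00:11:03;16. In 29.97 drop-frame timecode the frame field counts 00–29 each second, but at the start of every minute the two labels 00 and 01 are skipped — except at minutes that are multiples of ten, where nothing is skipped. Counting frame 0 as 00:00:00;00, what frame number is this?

19886

Complete 10-minute blocks: 1, each 17982 frames → 17982.
Remaining 1 whole minute in the current block: 1800 + 0 × 1798 = 1800 frames.
Within the current minute: 3 × 30 + 16 − 2 = 104 (labels ;00/;01 skipped at this minute). Total = 17982 + 1800 + 104 = 19886.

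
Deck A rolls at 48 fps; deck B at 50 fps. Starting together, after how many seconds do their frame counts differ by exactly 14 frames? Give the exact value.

7 seconds

The gap grows by |50 − 48| = 2 frames per second.
Time for a 14-frame gap: 14 ÷ (2) = 7 s.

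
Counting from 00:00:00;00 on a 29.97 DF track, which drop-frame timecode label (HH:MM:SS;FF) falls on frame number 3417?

Ten DF minutes hold 17982 frames, so frame 3417 lies in block 0 (frames 0–17981) with 3417 frames into that block.
The block's first minute is 1800 frames and the rest 1798 each; 3417 frames reaches minute 1, so 0 × 18 + 1 × 2 = 2 labels have been skipped so far.
Adding those back, label number 3417 + 2 = 3419 at 30 labels/s is 113 s + 29 f = 0 h 1 min 53 s frame 29, i.e. 00:01:53;29.

00:01:53;29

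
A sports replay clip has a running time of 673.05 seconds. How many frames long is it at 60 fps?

40383 frames

Frames = 673.05 × 60 = 40383.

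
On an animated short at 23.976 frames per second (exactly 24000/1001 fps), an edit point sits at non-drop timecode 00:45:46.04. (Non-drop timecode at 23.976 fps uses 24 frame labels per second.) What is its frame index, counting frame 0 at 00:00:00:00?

Total seconds to the label: (0 × 3600 + 45 × 60 + 46) = 2746.
Frame index = 2746 × 24 + 4 = 65908.

frame 65908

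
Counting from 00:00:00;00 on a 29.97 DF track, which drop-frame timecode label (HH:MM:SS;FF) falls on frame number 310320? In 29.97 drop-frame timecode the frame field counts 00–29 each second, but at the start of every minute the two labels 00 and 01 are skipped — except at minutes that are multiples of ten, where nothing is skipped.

Each 10-minute DF block holds 10 × 60 × 30 − 9 × 2 = 17982 frames. 310320 ÷ 17982 → 17 full blocks, remainder 4626.
Within the partial block the first minute is 1800 frames and each further minute 1798, so 2 further minute boundaries passed. Total skipped labels = 18 × 17 + 2 × 2 = 310.
Non-drop label index = 310320 + 310 = 310630; at 30 labels/s that is 02:52:34:10, i.e. DF 02:52:34;10.

02:52:34;10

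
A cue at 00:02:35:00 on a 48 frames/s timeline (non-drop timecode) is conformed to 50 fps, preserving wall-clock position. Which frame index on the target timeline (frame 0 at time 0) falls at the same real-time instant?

Source frame index: (0×3600 + 2×60 + 35) × 48 + 0 = 7440.
Real time: 7440 / (48) = 155 s.
Target frame: (155) × (50) = 7750.

frame 7750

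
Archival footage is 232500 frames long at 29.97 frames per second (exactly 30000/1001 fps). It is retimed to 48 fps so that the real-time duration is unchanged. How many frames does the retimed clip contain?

372372 frames

Target frames = source frames × (target rate / source rate) = 232500 × (48)/(30000/1001) = 232500 × 1001/625 = 372372.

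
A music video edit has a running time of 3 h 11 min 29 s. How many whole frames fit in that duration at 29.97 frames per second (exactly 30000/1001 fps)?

3 h 11 min 29 s = 11489 s.
Frames = 11489 × 30000/1001 = 344670000/1001 ≈ 344325.6743.
Complete frames: 344325.

344325 frames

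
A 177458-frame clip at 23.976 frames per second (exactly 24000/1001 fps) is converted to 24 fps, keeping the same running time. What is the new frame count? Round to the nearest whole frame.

Frames at target rate = 177458 × (24) / (24000/1001) = 88817729/500 ≈ 177635.458.
Nearest whole frame: 177635.

177635 frames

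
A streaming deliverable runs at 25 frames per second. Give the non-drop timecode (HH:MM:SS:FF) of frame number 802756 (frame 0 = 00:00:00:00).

802756 ÷ 25 = 32110 full seconds, remainder 6 frames.
32110 s = 8 h 55 min 10 s.
Timecode: 08:55:10:06.

08:55:10:06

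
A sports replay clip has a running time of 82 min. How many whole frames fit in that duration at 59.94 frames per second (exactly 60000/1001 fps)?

82 min = 4920 s.
Frames = 4920 × 60000/1001 = 295200000/1001 ≈ 294905.0949.
Complete frames: 294905.

294905 frames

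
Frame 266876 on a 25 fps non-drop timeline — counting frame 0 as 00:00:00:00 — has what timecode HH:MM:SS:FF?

266876 ÷ 25 = 10675 full seconds, remainder 1 frame.
10675 s = 2 h 57 min 55 s.
Timecode: 02:57:55:01.

02:57:55:01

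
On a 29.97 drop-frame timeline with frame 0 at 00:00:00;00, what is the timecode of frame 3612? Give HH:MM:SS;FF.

Ten DF minutes hold 17982 frames, so frame 3612 lies in block 0 (frames 0–17981) with 3612 frames into that block.
The block's first minute is 1800 frames and the rest 1798 each; 3612 frames reaches minute 2, so 0 × 18 + 2 × 2 = 4 labels have been skipped so far.
Adding those back, label number 3612 + 4 = 3616 at 30 labels/s is 120 s + 16 f = 0 h 2 min 0 s frame 16, i.e. 00:02:00;16.

00:02:00;16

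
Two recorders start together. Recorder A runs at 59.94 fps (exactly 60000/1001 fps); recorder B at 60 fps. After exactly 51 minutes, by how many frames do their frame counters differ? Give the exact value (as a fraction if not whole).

183600/1001 frames

51 min = 3060 s.
A emits 60000/1001 × 3060 = 183600000/1001 frames; B emits 60 × 3060 = 183600.
Difference = 183600/1001 frames (≈ 183.4166); B is ahead of A.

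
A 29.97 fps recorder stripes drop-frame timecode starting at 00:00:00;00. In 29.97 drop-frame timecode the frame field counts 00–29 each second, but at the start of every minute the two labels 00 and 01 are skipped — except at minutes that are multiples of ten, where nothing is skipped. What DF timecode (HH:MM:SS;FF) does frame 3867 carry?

00:02:09;01

Ten DF minutes hold 17982 frames, so frame 3867 lies in block 0 (frames 0–17981) with 3867 frames into that block.
The block's first minute is 1800 frames and the rest 1798 each; 3867 frames reaches minute 2, so 0 × 18 + 2 × 2 = 4 labels have been skipped so far.
Adding those back, label number 3867 + 4 = 3871 at 30 labels/s is 129 s + 1 f = 0 h 2 min 9 s frame 1, i.e. 00:02:09;01.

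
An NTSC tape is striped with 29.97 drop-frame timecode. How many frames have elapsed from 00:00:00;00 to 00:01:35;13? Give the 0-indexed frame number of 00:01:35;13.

Complete 10-minute blocks: 0, each 17982 frames → 0.
Remaining 1 whole minute in the current block: 1800 + 0 × 1798 = 1800 frames.
Within the current minute: 35 × 30 + 13 − 2 = 1061 (labels ;00/;01 skipped at this minute). Total = 0 + 1800 + 1061 = 2861.

2861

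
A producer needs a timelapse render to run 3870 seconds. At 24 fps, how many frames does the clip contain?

92880 frames

Frames = 3870 × 24 = 92880.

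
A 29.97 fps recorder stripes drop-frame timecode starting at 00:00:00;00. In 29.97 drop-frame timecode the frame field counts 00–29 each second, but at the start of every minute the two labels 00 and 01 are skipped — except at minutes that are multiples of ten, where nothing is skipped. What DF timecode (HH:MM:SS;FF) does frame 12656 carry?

00:07:02;10

Ten DF minutes hold 17982 frames, so frame 12656 lies in block 0 (frames 0–17981) with 12656 frames into that block.
The block's first minute is 1800 frames and the rest 1798 each; 12656 frames reaches minute 7, so 0 × 18 + 7 × 2 = 14 labels have been skipped so far.
Adding those back, label number 12656 + 14 = 12670 at 30 labels/s is 422 s + 10 f = 0 h 7 min 2 s frame 10, i.e. 00:07:02;10.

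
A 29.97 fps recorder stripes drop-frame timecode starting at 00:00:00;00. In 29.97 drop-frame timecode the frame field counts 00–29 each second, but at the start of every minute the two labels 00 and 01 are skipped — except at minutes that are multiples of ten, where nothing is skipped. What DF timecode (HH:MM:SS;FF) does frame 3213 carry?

00:01:47;05

Ten DF minutes hold 17982 frames, so frame 3213 lies in block 0 (frames 0–17981) with 3213 frames into that block.
The block's first minute is 1800 frames and the rest 1798 each; 3213 frames reaches minute 1, so 0 × 18 + 1 × 2 = 2 labels have been skipped so far.
Adding those back, label number 3213 + 2 = 3215 at 30 labels/s is 107 s + 5 f = 0 h 1 min 47 s frame 5, i.e. 00:01:47;05.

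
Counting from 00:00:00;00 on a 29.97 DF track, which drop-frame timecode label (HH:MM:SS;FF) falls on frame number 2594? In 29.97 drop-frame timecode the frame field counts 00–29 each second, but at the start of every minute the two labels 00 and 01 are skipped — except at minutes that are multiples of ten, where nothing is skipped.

00:01:26;16

Ten DF minutes hold 17982 frames, so frame 2594 lies in block 0 (frames 0–17981) with 2594 frames into that block.
The block's first minute is 1800 frames and the rest 1798 each; 2594 frames reaches minute 1, so 0 × 18 + 1 × 2 = 2 labels have been skipped so far.
Adding those back, label number 2594 + 2 = 2596 at 30 labels/s is 86 s + 16 f = 0 h 1 min 26 s frame 16, i.e. 00:01:26;16.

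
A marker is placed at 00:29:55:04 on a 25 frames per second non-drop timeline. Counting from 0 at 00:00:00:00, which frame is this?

Total seconds to the label: (0 × 3600 + 29 × 60 + 55) = 1795.
Frame index = 1795 × 25 + 4 = 44879.

44879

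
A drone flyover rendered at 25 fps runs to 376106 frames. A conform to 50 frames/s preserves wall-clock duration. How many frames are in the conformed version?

Frames at target rate = 376106 × (50) / (25) = 752212.

752212 frames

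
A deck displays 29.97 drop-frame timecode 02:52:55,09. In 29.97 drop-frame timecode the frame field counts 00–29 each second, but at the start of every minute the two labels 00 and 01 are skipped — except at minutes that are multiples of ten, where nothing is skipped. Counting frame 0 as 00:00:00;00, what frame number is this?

As if non-drop at 30 labels/s: (2 × 3600 + 52 × 60 + 55) × 30 + 9 = 311259.
Minute boundaries passed: 172; those not divisible by 10: 172 − 17 = 155; dropped labels = 2 × 155 = 310.
Actual frame index = 311259 − 310 = 310949.

310949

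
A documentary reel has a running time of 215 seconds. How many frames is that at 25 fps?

Frames = 215 × 25 = 5375.

5375 frames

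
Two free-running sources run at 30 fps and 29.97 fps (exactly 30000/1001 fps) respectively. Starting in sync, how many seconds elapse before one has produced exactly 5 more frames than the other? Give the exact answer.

The gap grows by |30000/1001 − 30| = 30/1001 frames per second.
Time for a 5-frame gap: 5 ÷ (30/1001) = 1001/6 s.

1001/6 seconds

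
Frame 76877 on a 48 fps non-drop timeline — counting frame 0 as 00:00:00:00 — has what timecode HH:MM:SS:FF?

00:26:41:29

76877 ÷ 48 = 1601 full seconds, remainder 29 frames.
1601 s = 0 h 26 min 41 s.
Timecode: 00:26:41:29.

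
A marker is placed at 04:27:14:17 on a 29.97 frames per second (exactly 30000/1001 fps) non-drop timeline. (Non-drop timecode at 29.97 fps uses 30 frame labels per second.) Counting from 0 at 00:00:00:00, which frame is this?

481037

Total seconds to the label: (4 × 3600 + 27 × 60 + 14) = 16034.
Frame index = 16034 × 30 + 17 = 481037.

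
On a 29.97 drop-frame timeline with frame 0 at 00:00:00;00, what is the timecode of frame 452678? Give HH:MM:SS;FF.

Ten DF minutes hold 17982 frames, so frame 452678 lies in block 25 (frames 449550–467531) with 3128 frames into that block.
The block's first minute is 1800 frames and the rest 1798 each; 3128 frames reaches minute 1, so 25 × 18 + 1 × 2 = 452 labels have been skipped so far.
Adding those back, label number 452678 + 452 = 453130 at 30 labels/s is 15104 s + 10 f = 4 h 11 min 44 s frame 10, i.e. 04:11:44;10.

04:11:44;10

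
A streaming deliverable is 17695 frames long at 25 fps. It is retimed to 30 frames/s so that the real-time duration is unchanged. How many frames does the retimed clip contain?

Target frames = source frames × (target rate / source rate) = 17695 × (30)/(25) = 17695 × 6/5 = 21234.

21234 frames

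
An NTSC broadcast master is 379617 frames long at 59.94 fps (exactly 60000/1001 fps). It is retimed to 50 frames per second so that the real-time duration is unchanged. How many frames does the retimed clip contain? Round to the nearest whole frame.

Frames at target rate = 379617 × (50) / (60000/1001) = 126665539/400 ≈ 316663.847.
Nearest whole frame: 316664.

316664 frames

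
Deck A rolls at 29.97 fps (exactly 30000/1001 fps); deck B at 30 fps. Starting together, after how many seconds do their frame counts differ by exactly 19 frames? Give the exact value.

19019/30 seconds

The gap grows by |30 − 30000/1001| = 30/1001 frames per second.
Time for a 19-frame gap: 19 ÷ (30/1001) = 19019/30 s.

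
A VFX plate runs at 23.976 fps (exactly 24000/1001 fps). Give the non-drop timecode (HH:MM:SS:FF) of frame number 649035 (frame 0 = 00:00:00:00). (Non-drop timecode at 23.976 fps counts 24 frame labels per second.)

07:30:43:03

649035 ÷ 24 = 27043 full seconds, remainder 3 frames.
27043 s = 7 h 30 min 43 s.
Timecode: 07:30:43:03.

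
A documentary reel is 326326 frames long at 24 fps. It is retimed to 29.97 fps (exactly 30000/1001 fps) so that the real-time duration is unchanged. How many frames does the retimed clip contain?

407500 frames

Target frames = source frames × (target rate / source rate) = 326326 × (30000/1001)/(24) = 326326 × 1250/1001 = 407500.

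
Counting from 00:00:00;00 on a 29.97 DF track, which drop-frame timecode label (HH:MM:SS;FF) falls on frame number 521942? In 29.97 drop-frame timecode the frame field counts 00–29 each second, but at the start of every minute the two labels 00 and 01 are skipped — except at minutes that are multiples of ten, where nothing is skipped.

04:50:15;14

Each 10-minute DF block holds 10 × 60 × 30 − 9 × 2 = 17982 frames. 521942 ÷ 17982 → 29 full blocks, remainder 464.
Within the partial block the first minute is 1800 frames and each further minute 1798, so 0 further minute boundaries passed. Total skipped labels = 18 × 29 + 2 × 0 = 522.
Non-drop label index = 521942 + 522 = 522464; at 30 labels/s that is 04:50:15:14, i.e. DF 04:50:15;14.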